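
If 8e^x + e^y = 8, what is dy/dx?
Apply d/dx to both sides, remembering that y depends on x. Each occurrence of y therefore brings in a y' = dy/dx via the chain rule.

With F(x, y) equal to the left-hand side minus the right, differentiate F term by term:
  d/dx[8e^(x)] = 8e^(x)
  d/dx[e^(y)] = y'·e^(y)
  d/dx[-8] = 0
Adding these up, d/dx[F] = 0 becomes
  (8e^(x)) + (e^(y))·y' = 0,
so isolating y',
  dy/dx = -(8e^(x))/(e^(y)) = -8e^(x - y)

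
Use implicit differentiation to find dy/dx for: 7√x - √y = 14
Take d/dx of both sides. Since y is implicitly a function of x, the chain rule attaches a y' = dy/dx factor whenever we differentiate through y.

Set F(x, y) = (left side) − (right side), so the curve is F = 0. Differentiating each term of F:
  d/dx[7√(x)] = 7/(2√(x))
  d/dx[-√(y)] = -y'/(2√(y))
  d/dx[-14] = 0

Collecting, the y'-free part is the partial derivative in x and the y' coefficient is the partial derivative in y:
  ∂F/∂x = 7/(2√(x))
  ∂F/∂y = -1/(2√(y))

so d/dx[F(x, y(x))] = ∂F/∂x + (∂F/∂y)·y' = 0. Rearranging,
  dy/dx = -(∂F/∂x)/(∂F/∂y) = -(7/(2√(x)))/(-1/(2√(y))) = 7√(y)/√(x)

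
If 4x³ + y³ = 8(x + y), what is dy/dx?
Take d/dx of both sides. Since y is implicitly a function of x, the chain rule attaches a y' = dy/dx factor whenever we differentiate through y.

Set F(x, y) = (left side) − (right side), so the curve is F = 0. Differentiating each term of F:
  d/dx[4x^3] = 12x^2
  d/dx[-8x] = -8
  d/dx[y^3] = 3y^2·y'
  d/dx[-8y] = -8·y'

Collecting, the y'-free part is the partial derivative in x and the y' coefficient is the partial derivative in y:
  ∂F/∂x = 12x^2 - 8
  ∂F/∂y = 3y^2 - 8

so d/dx[F(x, y(x))] = ∂F/∂x + (∂F/∂y)·y' = 0. Rearranging,
  dy/dx = -(∂F/∂x)/(∂F/∂y) = -(12x^2 - 8)/(3y^2 - 8) = 4(2 - 3x^2)/(3y^2 - 8)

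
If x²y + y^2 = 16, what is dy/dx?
Apply d/dx to both sides, remembering that y depends on x. Each occurrence of y therefore brings in a y' = dy/dx via the chain rule.

With F(x, y) equal to the left-hand side minus the right, differentiate F term by term:
  d/dx[x^2y] = x^2·y' + 2xy
  d/dx[y^2] = 2y·y'
  d/dx[-16] = 0
Adding these up, d/dx[F] = 0 becomes
  (2xy) + (x^2 + 2y)·y' = 0,
so isolating y',
  dy/dx = -(2xy)/(x^2 + 2y) = -2xy/(x^2 + 2y)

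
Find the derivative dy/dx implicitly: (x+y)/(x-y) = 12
Differentiate both sides with respect to x, treating y as y(x). By the chain rule, any term containing y contributes a factor of y' = dy/dx when we differentiate it.

Move every term to one side and write the relation as F(x, y) = 0. Term by term,
  d/dx[(x + y)/(x - y)] = (y' + 1)/(x - y) + (x + y)(y' - 1)/(x - y)^2
  d/dx[-12] = 0

The pieces without y' make up ∂F/∂x and the coefficient of y' is ∂F/∂y:
  ∂F/∂x = 1/(x - y) - (x + y)/(x - y)^2,
  ∂F/∂y = 1/(x - y) + (x + y)/(x - y)^2.

Since d/dx[F] = ∂F/∂x + (∂F/∂y)·y' = 0, solve for y':
  (∂F/∂y)·y' = -∂F/∂x
  dy/dx = -(∂F/∂x)/(∂F/∂y) = -(1/(x - y) - (x + y)/(x - y)^2)/(1/(x - y) + (x + y)/(x - y)^2)
        = -(-2y/(x - y)^2)/(2x/(x - y)^2) = y/x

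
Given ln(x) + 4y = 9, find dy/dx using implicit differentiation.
Take d/dx of both sides. Since y is implicitly a function of x, the chain rule attaches a y' = dy/dx factor whenever we differentiate through y.

Set F(x, y) = (left side) − (right side), so the curve is F = 0. Differentiating each term of F:
  d/dx[4y] = 4·y'
  d/dx[ln(x)] = 1/x
  d/dx[-9] = 0

Collecting, the y'-free part is the partial derivative in x and the y' coefficient is the partial derivative in y:
  ∂F/∂x = 1/x
  ∂F/∂y = 4

so d/dx[F(x, y(x))] = ∂F/∂x + (∂F/∂y)·y' = 0. Rearranging,
  dy/dx = -(∂F/∂x)/(∂F/∂y) = -(1/x)/(4) = -1/(4x)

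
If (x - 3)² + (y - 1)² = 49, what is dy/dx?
Differentiate both sides with respect to x, treating y as y(x). By the chain rule, any term containing y contributes a factor of y' = dy/dx when we differentiate it.

Move every term to one side and write the relation as F(x, y) = 0. Term by term,
  d/dx[(x - 3)^2] = 2x - 6
  d/dx[(y - 1)^2] = 2·y'(y - 1)
  d/dx[-49] = 0

The pieces without y' make up ∂F/∂x and the coefficient of y' is ∂F/∂y:
  ∂F/∂x = 2x - 6,
  ∂F/∂y = 2y - 2.

Since d/dx[F] = ∂F/∂x + (∂F/∂y)·y' = 0, solve for y':
  (∂F/∂y)·y' = -∂F/∂x
  dy/dx = -(∂F/∂x)/(∂F/∂y) = -(2x - 6)/(2y - 2) = (3 - x)/(y - 1)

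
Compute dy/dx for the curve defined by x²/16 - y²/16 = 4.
Take d/dx of both sides. Since y is implicitly a function of x, the chain rule attaches a y' = dy/dx factor whenever we differentiate through y.

Set F(x, y) = (left side) − (right side), so the curve is F = 0. Differentiating each term of F:
  d/dx[x^2/16] = x/8
  d/dx[-y^2/16] = -y·y'/8
  d/dx[-4] = 0

Collecting, the y'-free part is the partial derivative in x and the y' coefficient is the partial derivative in y:
  ∂F/∂x = x/8
  ∂F/∂y = -y/8

so d/dx[F(x, y(x))] = ∂F/∂x + (∂F/∂y)·y' = 0. Rearranging,
  dy/dx = -(∂F/∂x)/(∂F/∂y) = -(x/8)/(-y/8) = x/y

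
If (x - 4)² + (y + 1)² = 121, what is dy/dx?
Differentiate the relation implicitly: treat y = y(x) and apply the chain rule, so every y-derivative picks up a y' = dy/dx factor.

With everything moved to the left-hand side, differentiate term by term:
  d/dx[(x - 4)^2] = 2x - 8
  d/dx[(y + 1)^2] = 2·y'(y + 1)
  d/dx[-121] = 0

Separating the contributions that come from x directly and those that come through y:
  without y':      2x - 8
  multiplying y':  2y + 2

so (2x - 8) + (2y + 2)·y' = 0, and therefore
  dy/dx = -(2x - 8)/(2y + 2) = (4 - x)/(y + 1)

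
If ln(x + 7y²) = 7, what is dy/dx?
Differentiate both sides with respect to x, treating y as y(x). By the chain rule, any term containing y contributes a factor of y' = dy/dx when we differentiate it.

Move every term to one side and write the relation as F(x, y) = 0. Term by term,
  d/dx[ln(x + 7y^2)] = (14y·y' + 1)/(x + 7y^2)
  d/dx[-7] = 0

The pieces without y' make up ∂F/∂x and the coefficient of y' is ∂F/∂y:
  ∂F/∂x = 1/(x + 7y^2),
  ∂F/∂y = 14y/(x + 7y^2).

Since d/dx[F] = ∂F/∂x + (∂F/∂y)·y' = 0, solve for y':
  (∂F/∂y)·y' = -∂F/∂x
  dy/dx = -(∂F/∂x)/(∂F/∂y) = -(1/(x + 7y^2))/(14y/(x + 7y^2)) = -1/(14y)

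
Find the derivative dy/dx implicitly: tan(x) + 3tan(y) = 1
Apply d/dx to both sides, remembering that y depends on x. Each occurrence of y therefore brings in a y' = dy/dx via the chain rule.

With F(x, y) equal to the left-hand side minus the right, differentiate F term by term:
  d/dx[tan(x)] = tan(x)^2 + 1
  d/dx[3tan(y)] = 3·y'(tan(y)^2 + 1)
  d/dx[-1] = 0
Adding these up, d/dx[F] = 0 becomes
  (tan(x)^2 + 1) + (3tan(y)^2 + 3)·y' = 0,
so isolating y',
  dy/dx = -(tan(x)^2 + 1)/(3tan(y)^2 + 3) = -cos(y)^2/(3cos(x)^2)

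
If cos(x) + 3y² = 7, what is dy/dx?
Apply d/dx to both sides, remembering that y depends on x. Each occurrence of y therefore brings in a y' = dy/dx via the chain rule.

With F(x, y) equal to the left-hand side minus the right, differentiate F term by term:
  d/dx[3y^2] = 6y·y'
  d/dx[cos(x)] = -sin(x)
  d/dx[-7] = 0
Adding these up, d/dx[F] = 0 becomes
  (-sin(x)) + (6y)·y' = 0,
so isolating y',
  dy/dx = -(-sin(x))/(6y) = sin(x)/(6y)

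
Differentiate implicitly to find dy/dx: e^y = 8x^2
Apply d/dx to both sides, remembering that y depends on x. Each occurrence of y therefore brings in a y' = dy/dx via the chain rule.

With F(x, y) equal to the left-hand side minus the right, differentiate F term by term:
  d/dx[-8x^2] = -16x
  d/dx[e^(y)] = y'·e^(y)
Adding these up, d/dx[F] = 0 becomes
  (-16x) + (e^(y))·y' = 0,
so isolating y',
  dy/dx = -(-16x)/(e^(y)) = 16x·e^(-y)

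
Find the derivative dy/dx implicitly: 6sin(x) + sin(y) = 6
Differentiate the relation implicitly: treat y = y(x) and apply the chain rule, so every y-derivative picks up a y' = dy/dx factor.

With everything moved to the left-hand side, differentiate term by term:
  d/dx[6sin(x)] = 6cos(x)
  d/dx[sin(y)] = y'·cos(y)
  d/dx[-6] = 0

Separating the contributions that come from x directly and those that come through y:
  without y':      6cos(x)
  multiplying y':  cos(y)

so (6cos(x)) + (cos(y))·y' = 0, and therefore
  dy/dx = -(6cos(x))/(cos(y)) = -6cos(x)/cos(y)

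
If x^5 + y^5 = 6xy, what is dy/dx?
Differentiate the relation implicitly: treat y = y(x) and apply the chain rule, so every y-derivative picks up a y' = dy/dx factor.

With everything moved to the left-hand side, differentiate term by term:
  d/dx[x^5] = 5x^4
  d/dx[-6xy] = -6x·y' - 6y
  d/dx[y^5] = 5y^4·y'

Separating the contributions that come from x directly and those that come through y:
  without y':      5x^4 - 6y
  multiplying y':  -6x + 5y^4

so (5x^4 - 6y) + (-6x + 5y^4)·y' = 0, and therefore
  dy/dx = -(5x^4 - 6y)/(-6x + 5y^4) = (5x^4 - 6y)/(6x - 5y^4)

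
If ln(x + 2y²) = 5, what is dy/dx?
Apply d/dx to both sides, remembering that y depends on x. Each occurrence of y therefore brings in a y' = dy/dx via the chain rule.

With F(x, y) equal to the left-hand side minus the right, differentiate F term by term:
  d/dx[ln(x + 2y^2)] = (4y·y' + 1)/(x + 2y^2)
  d/dx[-5] = 0
Adding these up, d/dx[F] = 0 becomes
  (1/(x + 2y^2)) + (4y/(x + 2y^2))·y' = 0,
so isolating y',
  dy/dx = -(1/(x + 2y^2))/(4y/(x + 2y^2)) = -1/(4y)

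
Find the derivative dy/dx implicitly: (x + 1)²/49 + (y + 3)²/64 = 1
Differentiate the relation implicitly: treat y = y(x) and apply the chain rule, so every y-derivative picks up a y' = dy/dx factor.

With everything moved to the left-hand side, differentiate term by term:
  d/dx[(x + 1)^2/49] = 2x/49 + 2/49
  d/dx[(y + 3)^2/64] = y'(y + 3)/32
  d/dx[-1] = 0

Separating the contributions that come from x directly and those that come through y:
  without y':      2x/49 + 2/49
  multiplying y':  y/32 + 3/32

so (2x/49 + 2/49) + (y/32 + 3/32)·y' = 0, and therefore
  dy/dx = -(2x/49 + 2/49)/(y/32 + 3/32)
        = -(2(x + 1)/49)/((y + 3)/32) = 64(-x - 1)/(49(y + 3))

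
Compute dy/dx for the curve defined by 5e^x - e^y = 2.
Differentiate the relation implicitly: treat y = y(x) and apply the chain rule, so every y-derivative picks up a y' = dy/dx factor.

With everything moved to the left-hand side, differentiate term by term:
  d/dx[5e^(x)] = 5e^(x)
  d/dx[-e^(y)] = -y'·e^(y)
  d/dx[-2] = 0

Separating the contributions that come from x directly and those that come through y:
  without y':      5e^(x)
  multiplying y':  -e^(y)

so (5e^(x)) + (-e^(y))·y' = 0, and therefore
  dy/dx = -(5e^(x))/(-e^(y)) = 5e^(x - y)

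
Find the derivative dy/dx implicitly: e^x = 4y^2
Differentiate the relation implicitly: treat y = y(x) and apply the chain rule, so every y-derivative picks up a y' = dy/dx factor.

With everything moved to the left-hand side, differentiate term by term:
  d/dx[-4y^2] = -8y·y'
  d/dx[e^(x)] = e^(x)

Separating the contributions that come from x directly and those that come through y:
  without y':      e^(x)
  multiplying y':  -8y

so (e^(x)) + (-8y)·y' = 0, and therefore
  dy/dx = -(e^(x))/(-8y) = e^(x)/(8y)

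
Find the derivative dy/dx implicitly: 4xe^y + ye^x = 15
Take d/dx of both sides. Since y is implicitly a function of x, the chain rule attaches a y' = dy/dx factor whenever we differentiate through y.

Set F(x, y) = (left side) − (right side), so the curve is F = 0. Differentiating each term of F:
  d/dx[4x·e^(y)] = 4x·y'·e^(y) + 4e^(y)
  d/dx[y·e^(x)] = y·e^(x) + y'·e^(x)
  d/dx[-15] = 0

Collecting, the y'-free part is the partial derivative in x and the y' coefficient is the partial derivative in y:
  ∂F/∂x = y·e^(x) + 4e^(y)
  ∂F/∂y = 4x·e^(y) + e^(x)

so d/dx[F(x, y(x))] = ∂F/∂x + (∂F/∂y)·y' = 0. Rearranging,
  dy/dx = -(∂F/∂x)/(∂F/∂y) = -(y·e^(x) + 4e^(y))/(4x·e^(y) + e^(x)) = (-y·e^(x) - 4e^(y))/(4x·e^(y) + e^(x))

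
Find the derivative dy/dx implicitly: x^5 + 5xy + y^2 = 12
Take d/dx of both sides. Since y is implicitly a function of x, the chain rule attaches a y' = dy/dx factor whenever we differentiate through y.

Set F(x, y) = (left side) − (right side), so the curve is F = 0. Differentiating each term of F:
  d/dx[x^5] = 5x^4
  d/dx[5xy] = 5x·y' + 5y
  d/dx[y^2] = 2y·y'
  d/dx[-12] = 0

Collecting, the y'-free part is the partial derivative in x and the y' coefficient is the partial derivative in y:
  ∂F/∂x = 5x^4 + 5y
  ∂F/∂y = 5x + 2y

so d/dx[F(x, y(x))] = ∂F/∂x + (∂F/∂y)·y' = 0. Rearranging,
  dy/dx = -(∂F/∂x)/(∂F/∂y) = -(5x^4 + 5y)/(5x + 2y) = 5(-x^4 - y)/(5x + 2y)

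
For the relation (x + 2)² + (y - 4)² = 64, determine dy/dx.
Differentiate both sides with respect to x, treating y as y(x). By the chain rule, any term containing y contributes a factor of y' = dy/dx when we differentiate it.

Move every term to one side and write the relation as F(x, y) = 0. Term by term,
  d/dx[(x + 2)^2] = 2x + 4
  d/dx[(y - 4)^2] = 2·y'(y - 4)
  d/dx[-64] = 0

The pieces without y' make up ∂F/∂x and the coefficient of y' is ∂F/∂y:
  ∂F/∂x = 2x + 4,
  ∂F/∂y = 2y - 8.

Since d/dx[F] = ∂F/∂x + (∂F/∂y)·y' = 0, solve for y':
  (∂F/∂y)·y' = -∂F/∂x
  dy/dx = -(∂F/∂x)/(∂F/∂y) = -(2x + 4)/(2y - 8) = (-x - 2)/(y - 4)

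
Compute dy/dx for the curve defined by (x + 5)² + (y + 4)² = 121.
Differentiate the relation implicitly: treat y = y(x) and apply the chain rule, so every y-derivative picks up a y' = dy/dx factor.

With everything moved to the left-hand side, differentiate term by term:
  d/dx[(x + 5)^2] = 2x + 10
  d/dx[(y + 4)^2] = 2·y'(y + 4)
  d/dx[-121] = 0

Separating the contributions that come from x directly and those that come through y:
  without y':      2x + 10
  multiplying y':  2y + 8

so (2x + 10) + (2y + 8)·y' = 0, and therefore
  dy/dx = -(2x + 10)/(2y + 8) = (-x - 5)/(y + 4)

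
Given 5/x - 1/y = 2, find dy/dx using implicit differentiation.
Differentiate both sides with respect to x, treating y as y(x). By the chain rule, any term containing y contributes a factor of y' = dy/dx when we differentiate it.

Move every term to one side and write the relation as F(x, y) = 0. Term by term,
  d/dx[-1/y] = y'/y^2
  d/dx[5/x] = -5/x^2
  d/dx[-2] = 0

The pieces without y' make up ∂F/∂x and the coefficient of y' is ∂F/∂y:
  ∂F/∂x = -5/x^2,
  ∂F/∂y = y^(-2).

Since d/dx[F] = ∂F/∂x + (∂F/∂y)·y' = 0, solve for y':
  (∂F/∂y)·y' = -∂F/∂x
  dy/dx = -(∂F/∂x)/(∂F/∂y) = -(-5/x^2)/(y^(-2)) = 5y^2/x^2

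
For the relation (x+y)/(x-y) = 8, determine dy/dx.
Apply d/dx to both sides, remembering that y depends on x. Each occurrence of y therefore brings in a y' = dy/dx via the chain rule.

With F(x, y) equal to the left-hand side minus the right, differentiate F term by term:
  d/dx[(x + y)/(x - y)] = (y' + 1)/(x - y) + (x + y)(y' - 1)/(x - y)^2
  d/dx[-8] = 0
Adding these up, d/dx[F] = 0 becomes
  (1/(x - y) - (x + y)/(x - y)^2) + (1/(x - y) + (x + y)/(x - y)^2)·y' = 0,
so isolating y',
  dy/dx = -(1/(x - y) - (x + y)/(x - y)^2)/(1/(x - y) + (x + y)/(x - y)^2)
        = -(-2y/(x - y)^2)/(2x/(x - y)^2) = y/x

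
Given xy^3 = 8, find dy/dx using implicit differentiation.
Take d/dx of both sides. Since y is implicitly a function of x, the chain rule attaches a y' = dy/dx factor whenever we differentiate through y.

Set F(x, y) = (left side) − (right side), so the curve is F = 0. Differentiating each term of F:
  d/dx[xy^3] = 3xy^2·y' + y^3
  d/dx[-8] = 0

Collecting, the y'-free part is the partial derivative in x and the y' coefficient is the partial derivative in y:
  ∂F/∂x = y^3
  ∂F/∂y = 3xy^2

so d/dx[F(x, y(x))] = ∂F/∂x + (∂F/∂y)·y' = 0. Rearranging,
  dy/dx = -(∂F/∂x)/(∂F/∂y) = -(y^3)/(3xy^2) = -y/(3x)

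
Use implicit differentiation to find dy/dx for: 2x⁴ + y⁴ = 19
Apply d/dx to both sides, remembering that y depends on x. Each occurrence of y therefore brings in a y' = dy/dx via the chain rule.

With F(x, y) equal to the left-hand side minus the right, differentiate F term by term:
  d/dx[2x^4] = 8x^3
  d/dx[y^4] = 4y^3·y'
  d/dx[-19] = 0
Adding these up, d/dx[F] = 0 becomes
  (8x^3) + (4y^3)·y' = 0,
so isolating y',
  dy/dx = -(8x^3)/(4y^3) = -2x^3/y^3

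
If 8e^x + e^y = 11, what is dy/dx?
Differentiate the relation implicitly: treat y = y(x) and apply the chain rule, so every y-derivative picks up a y' = dy/dx factor.

With everything moved to the left-hand side, differentiate term by term:
  d/dx[8e^(x)] = 8e^(x)
  d/dx[e^(y)] = y'·e^(y)
  d/dx[-11] = 0

Separating the contributions that come from x directly and those that come through y:
  without y':      8e^(x)
  multiplying y':  e^(y)

so (8e^(x)) + (e^(y))·y' = 0, and therefore
  dy/dx = -(8e^(x))/(e^(y)) = -8e^(x - y)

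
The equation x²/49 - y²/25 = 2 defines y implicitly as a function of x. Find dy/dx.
Differentiate both sides with respect to x, treating y as y(x). By the chain rule, any term containing y contributes a factor of y' = dy/dx when we differentiate it.

Move every term to one side and write the relation as F(x, y) = 0. Term by term,
  d/dx[x^2/49] = 2x/49
  d/dx[-y^2/25] = -2y·y'/25
  d/dx[-2] = 0

The pieces without y' make up ∂F/∂x and the coefficient of y' is ∂F/∂y:
  ∂F/∂x = 2x/49,
  ∂F/∂y = -2y/25.

Since d/dx[F] = ∂F/∂x + (∂F/∂y)·y' = 0, solve for y':
  (∂F/∂y)·y' = -∂F/∂x
  dy/dx = -(∂F/∂x)/(∂F/∂y) = -(2x/49)/(-2y/25) = 25x/(49y)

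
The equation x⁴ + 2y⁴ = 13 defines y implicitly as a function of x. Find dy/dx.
Differentiate the relation implicitly: treat y = y(x) and apply the chain rule, so every y-derivative picks up a y' = dy/dx factor.

With everything moved to the left-hand side, differentiate term by term:
  d/dx[x^4] = 4x^3
  d/dx[2y^4] = 8y^3·y'
  d/dx[-13] = 0

Separating the contributions that come from x directly and those that come through y:
  without y':      4x^3
  multiplying y':  8y^3

so (4x^3) + (8y^3)·y' = 0, and therefore
  dy/dx = -(4x^3)/(8y^3) = -x^3/(2y^3)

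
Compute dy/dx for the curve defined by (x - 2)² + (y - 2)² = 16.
Take d/dx of both sides. Since y is implicitly a function of x, the chain rule attaches a y' = dy/dx factor whenever we differentiate through y.

Set F(x, y) = (left side) − (right side), so the curve is F = 0. Differentiating each term of F:
  d/dx[(x - 2)^2] = 2x - 4
  d/dx[(y - 2)^2] = 2·y'(y - 2)
  d/dx[-16] = 0

Collecting, the y'-free part is the partial derivative in x and the y' coefficient is the partial derivative in y:
  ∂F/∂x = 2x - 4
  ∂F/∂y = 2y - 4

so d/dx[F(x, y(x))] = ∂F/∂x + (∂F/∂y)·y' = 0. Rearranging,
  dy/dx = -(∂F/∂x)/(∂F/∂y) = -(2x - 4)/(2y - 4) = (2 - x)/(y - 2)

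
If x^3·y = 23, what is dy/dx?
Take d/dx of both sides. Since y is implicitly a function of x, the chain rule attaches a y' = dy/dx factor whenever we differentiate through y.

Set F(x, y) = (left side) − (right side), so the curve is F = 0. Differentiating each term of F:
  d/dx[x^3y] = x^3·y' + 3x^2y
  d/dx[-23] = 0

Collecting, the y'-free part is the partial derivative in x and the y' coefficient is the partial derivative in y:
  ∂F/∂x = 3x^2y
  ∂F/∂y = x^3

so d/dx[F(x, y(x))] = ∂F/∂x + (∂F/∂y)·y' = 0. Rearranging,
  dy/dx = -(∂F/∂x)/(∂F/∂y) = -(3x^2y)/(x^3) = -3y/x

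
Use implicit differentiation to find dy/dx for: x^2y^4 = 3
Apply d/dx to both sides, remembering that y depends on x. Each occurrence of y therefore brings in a y' = dy/dx via the chain rule.

With F(x, y) equal to the left-hand side minus the right, differentiate F term by term:
  d/dx[x^2y^4] = 4x^2y^3·y' + 2xy^4
  d/dx[-3] = 0
Adding these up, d/dx[F] = 0 becomes
  (2xy^4) + (4x^2y^3)·y' = 0,
so isolating y',
  dy/dx = -(2xy^4)/(4x^2y^3) = -y/(2x)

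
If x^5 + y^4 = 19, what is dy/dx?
Differentiate the relation implicitly: treat y = y(x) and apply the chain rule, so every y-derivative picks up a y' = dy/dx factor.

With everything moved to the left-hand side, differentiate term by term:
  d/dx[x^5] = 5x^4
  d/dx[y^4] = 4y^3·y'
  d/dx[-19] = 0

Separating the contributions that come from x directly and those that come through y:
  without y':      5x^4
  multiplying y':  4y^3

so (5x^4) + (4y^3)·y' = 0, and therefore
  dy/dx = -(5x^4)/(4y^3) = -5x^4/(4y^3)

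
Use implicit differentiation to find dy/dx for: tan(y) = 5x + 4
Differentiate the relation implicitly: treat y = y(x) and apply the chain rule, so every y-derivative picks up a y' = dy/dx factor.

With everything moved to the left-hand side, differentiate term by term:
  d/dx[-5x] = -5
  d/dx[tan(y)] = y'(tan(y)^2 + 1)
  d/dx[-4] = 0

Separating the contributions that come from x directly and those that come through y:
  without y':      -5
  multiplying y':  tan(y)^2 + 1

so (-5) + (tan(y)^2 + 1)·y' = 0, and therefore
  dy/dx = -(-5)/(tan(y)^2 + 1) = 5cos(y)^2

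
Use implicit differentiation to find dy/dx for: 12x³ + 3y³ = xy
Apply d/dx to both sides, remembering that y depends on x. Each occurrence of y therefore brings in a y' = dy/dx via the chain rule.

With F(x, y) equal to the left-hand side minus the right, differentiate F term by term:
  d/dx[12x^3] = 36x^2
  d/dx[-xy] = -x·y' - y
  d/dx[3y^3] = 9y^2·y'
Adding these up, d/dx[F] = 0 becomes
  (36x^2 - y) + (-x + 9y^2)·y' = 0,
so isolating y',
  dy/dx = -(36x^2 - y)/(-x + 9y^2) = (36x^2 - y)/(x - 9y^2)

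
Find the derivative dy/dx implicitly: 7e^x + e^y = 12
Differentiate both sides with respect to x, treating y as y(x). By the chain rule, any term containing y contributes a factor of y' = dy/dx when we differentiate it.

Move every term to one side and write the relation as F(x, y) = 0. Term by term,
  d/dx[7e^(x)] = 7e^(x)
  d/dx[e^(y)] = y'·e^(y)
  d/dx[-12] = 0

The pieces without y' make up ∂F/∂x and the coefficient of y' is ∂F/∂y:
  ∂F/∂x = 7e^(x),
  ∂F/∂y = e^(y).

Since d/dx[F] = ∂F/∂x + (∂F/∂y)·y' = 0, solve for y':
  (∂F/∂y)·y' = -∂F/∂x
  dy/dx = -(∂F/∂x)/(∂F/∂y) = -(7e^(x))/(e^(y)) = -7e^(x - y)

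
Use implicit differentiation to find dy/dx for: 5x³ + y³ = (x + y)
Apply d/dx to both sides, remembering that y depends on x. Each occurrence of y therefore brings in a y' = dy/dx via the chain rule.

With F(x, y) equal to the left-hand side minus the right, differentiate F term by term:
  d/dx[5x^3] = 15x^2
  d/dx[-x] = -1
  d/dx[y^3] = 3y^2·y'
  d/dx[-y] = -y'
Adding these up, d/dx[F] = 0 becomes
  (15x^2 - 1) + (3y^2 - 1)·y' = 0,
so isolating y',
  dy/dx = -(15x^2 - 1)/(3y^2 - 1) = (1 - 15x^2)/(3y^2 - 1)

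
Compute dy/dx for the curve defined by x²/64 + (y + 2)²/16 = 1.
Take d/dx of both sides. Since y is implicitly a function of x, the chain rule attaches a y' = dy/dx factor whenever we differentiate through y.

Set F(x, y) = (left side) − (right side), so the curve is F = 0. Differentiating each term of F:
  d/dx[x^2/64] = x/32
  d/dx[(y + 2)^2/16] = y'(y + 2)/8
  d/dx[-1] = 0

Collecting, the y'-free part is the partial derivative in x and the y' coefficient is the partial derivative in y:
  ∂F/∂x = x/32
  ∂F/∂y = y/8 + 1/4

so d/dx[F(x, y(x))] = ∂F/∂x + (∂F/∂y)·y' = 0. Rearranging,
  dy/dx = -(∂F/∂x)/(∂F/∂y) = -(x/32)/(y/8 + 1/4)
        = -(x/32)/((y + 2)/8) = -x/(4y + 8)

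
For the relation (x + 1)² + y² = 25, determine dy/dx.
Differentiate the relation implicitly: treat y = y(x) and apply the chain rule, so every y-derivative picks up a y' = dy/dx factor.

With everything moved to the left-hand side, differentiate term by term:
  d/dx[y^2] = 2y·y'
  d/dx[(x + 1)^2] = 2x + 2
  d/dx[-25] = 0

Separating the contributions that come from x directly and those that come through y:
  without y':      2x + 2
  multiplying y':  2y

so (2x + 2) + (2y)·y' = 0, and therefore
  dy/dx = -(2x + 2)/(2y) = (-x - 1)/y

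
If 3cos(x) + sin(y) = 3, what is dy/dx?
Apply d/dx to both sides, remembering that y depends on x. Each occurrence of y therefore brings in a y' = dy/dx via the chain rule.

With F(x, y) equal to the left-hand side minus the right, differentiate F term by term:
  d/dx[sin(y)] = y'·cos(y)
  d/dx[3cos(x)] = -3sin(x)
  d/dx[-3] = 0
Adding these up, d/dx[F] = 0 becomes
  (-3sin(x)) + (cos(y))·y' = 0,
so isolating y',
  dy/dx = -(-3sin(x))/(cos(y)) = 3sin(x)/cos(y)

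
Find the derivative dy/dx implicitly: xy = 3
Differentiate the relation implicitly: treat y = y(x) and apply the chain rule, so every y-derivative picks up a y' = dy/dx factor.

With everything moved to the left-hand side, differentiate term by term:
  d/dx[xy] = x·y' + y
  d/dx[-3] = 0

Separating the contributions that come from x directly and those that come through y:
  without y':      y
  multiplying y':  x

so (y) + (x)·y' = 0, and therefore
  dy/dx = -(y)/(x) = -y/x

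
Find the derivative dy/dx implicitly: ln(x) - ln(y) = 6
Take d/dx of both sides. Since y is implicitly a function of x, the chain rule attaches a y' = dy/dx factor whenever we differentiate through y.

Set F(x, y) = (left side) − (right side), so the curve is F = 0. Differentiating each term of F:
  d/dx[ln(x)] = 1/x
  d/dx[-ln(y)] = -y'/y
  d/dx[-6] = 0

Collecting, the y'-free part is the partial derivative in x and the y' coefficient is the partial derivative in y:
  ∂F/∂x = 1/x
  ∂F/∂y = -1/y

so d/dx[F(x, y(x))] = ∂F/∂x + (∂F/∂y)·y' = 0. Rearranging,
  dy/dx = -(∂F/∂x)/(∂F/∂y) = -(1/x)/(-1/y) = y/x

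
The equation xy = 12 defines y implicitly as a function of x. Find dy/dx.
Differentiate both sides with respect to x, treating y as y(x). By the chain rule, any term containing y contributes a factor of y' = dy/dx when we differentiate it.

Move every term to one side and write the relation as F(x, y) = 0. Term by term,
  d/dx[xy] = x·y' + y
  d/dx[-12] = 0

The pieces without y' make up ∂F/∂x and the coefficient of y' is ∂F/∂y:
  ∂F/∂x = y,
  ∂F/∂y = x.

Since d/dx[F] = ∂F/∂x + (∂F/∂y)·y' = 0, solve for y':
  (∂F/∂y)·y' = -∂F/∂x
  dy/dx = -(∂F/∂x)/(∂F/∂y) = -(y)/(x) = -y/x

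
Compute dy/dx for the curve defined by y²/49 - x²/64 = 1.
Differentiate both sides with respect to x, treating y as y(x). By the chain rule, any term containing y contributes a factor of y' = dy/dx when we differentiate it.

Move every term to one side and write the relation as F(x, y) = 0. Term by term,
  d/dx[-x^2/64] = -x/32
  d/dx[y^2/49] = 2y·y'/49
  d/dx[-1] = 0

The pieces without y' make up ∂F/∂x and the coefficient of y' is ∂F/∂y:
  ∂F/∂x = -x/32,
  ∂F/∂y = 2y/49.

Since d/dx[F] = ∂F/∂x + (∂F/∂y)·y' = 0, solve for y':
  (∂F/∂y)·y' = -∂F/∂x
  dy/dx = -(∂F/∂x)/(∂F/∂y) = -(-x/32)/(2y/49) = 49x/(64y)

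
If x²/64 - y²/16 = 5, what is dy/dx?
Take d/dx of both sides. Since y is implicitly a function of x, the chain rule attaches a y' = dy/dx factor whenever we differentiate through y.

Set F(x, y) = (left side) − (right side), so the curve is F = 0. Differentiating each term of F:
  d/dx[x^2/64] = x/32
  d/dx[-y^2/16] = -y·y'/8
  d/dx[-5] = 0

Collecting, the y'-free part is the partial derivative in x and the y' coefficient is the partial derivative in y:
  ∂F/∂x = x/32
  ∂F/∂y = -y/8

so d/dx[F(x, y(x))] = ∂F/∂x + (∂F/∂y)·y' = 0. Rearranging,
  dy/dx = -(∂F/∂x)/(∂F/∂y) = -(x/32)/(-y/8) = x/(4y)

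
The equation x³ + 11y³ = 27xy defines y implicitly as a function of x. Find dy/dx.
Apply d/dx to both sides, remembering that y depends on x. Each occurrence of y therefore brings in a y' = dy/dx via the chain rule.

With F(x, y) equal to the left-hand side minus the right, differentiate F term by term:
  d/dx[x^3] = 3x^2
  d/dx[-27xy] = -27x·y' - 27y
  d/dx[11y^3] = 33y^2·y'
Adding these up, d/dx[F] = 0 becomes
  (3x^2 - 27y) + (-27x + 33y^2)·y' = 0,
so isolating y',
  dy/dx = -(3x^2 - 27y)/(-27x + 33y^2) = (x^2 - 9y)/(9x - 11y^2)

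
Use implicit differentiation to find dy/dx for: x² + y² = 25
Differentiate the relation implicitly: treat y = y(x) and apply the chain rule, so every y-derivative picks up a y' = dy/dx factor.

With everything moved to the left-hand side, differentiate term by term:
  d/dx[x^2] = 2x
  d/dx[y^2] = 2y·y'
  d/dx[-25] = 0

Separating the contributions that come from x directly and those that come through y:
  without y':      2x
  multiplying y':  2y

so (2x) + (2y)·y' = 0, and therefore
  dy/dx = -(2x)/(2y) = -x/y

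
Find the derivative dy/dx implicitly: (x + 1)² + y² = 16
Apply d/dx to both sides, remembering that y depends on x. Each occurrence of y therefore brings in a y' = dy/dx via the chain rule.

With F(x, y) equal to the left-hand side minus the right, differentiate F term by term:
  d/dx[y^2] = 2y·y'
  d/dx[(x + 1)^2] = 2x + 2
  d/dx[-16] = 0
Adding these up, d/dx[F] = 0 becomes
  (2x + 2) + (2y)·y' = 0,
so isolating y',
  dy/dx = -(2x + 2)/(2y) = (-x - 1)/y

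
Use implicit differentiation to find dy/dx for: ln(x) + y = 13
Differentiate both sides with respect to x, treating y as y(x). By the chain rule, any term containing y contributes a factor of y' = dy/dx when we differentiate it.

Move every term to one side and write the relation as F(x, y) = 0. Term by term,
  d/dx[y] = y'
  d/dx[ln(x)] = 1/x
  d/dx[-13] = 0

The pieces without y' make up ∂F/∂x and the coefficient of y' is ∂F/∂y:
  ∂F/∂x = 1/x,
  ∂F/∂y = 1.

Since d/dx[F] = ∂F/∂x + (∂F/∂y)·y' = 0, solve for y':
  (∂F/∂y)·y' = -∂F/∂x
  dy/dx = -(∂F/∂x)/(∂F/∂y) = -(1/x)/(1) = -1/x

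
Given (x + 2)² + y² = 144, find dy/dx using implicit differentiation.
Differentiate both sides with respect to x, treating y as y(x). By the chain rule, any term containing y contributes a factor of y' = dy/dx when we differentiate it.

Move every term to one side and write the relation as F(x, y) = 0. Term by term,
  d/dx[y^2] = 2y·y'
  d/dx[(x + 2)^2] = 2x + 4
  d/dx[-144] = 0

The pieces without y' make up ∂F/∂x and the coefficient of y' is ∂F/∂y:
  ∂F/∂x = 2x + 4,
  ∂F/∂y = 2y.

Since d/dx[F] = ∂F/∂x + (∂F/∂y)·y' = 0, solve for y':
  (∂F/∂y)·y' = -∂F/∂x
  dy/dx = -(∂F/∂x)/(∂F/∂y) = -(2x + 4)/(2y) = (-x - 2)/y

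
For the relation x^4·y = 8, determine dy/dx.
Differentiate the relation implicitly: treat y = y(x) and apply the chain rule, so every y-derivative picks up a y' = dy/dx factor.

With everything moved to the left-hand side, differentiate term by term:
  d/dx[x^4y] = x^4·y' + 4x^3y
  d/dx[-8] = 0

Separating the contributions that come from x directly and those that come through y:
  without y':      4x^3y
  multiplying y':  x^4

so (4x^3y) + (x^4)·y' = 0, and therefore
  dy/dx = -(4x^3y)/(x^4) = -4y/x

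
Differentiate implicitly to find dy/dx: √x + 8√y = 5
Take d/dx of both sides. Since y is implicitly a function of x, the chain rule attaches a y' = dy/dx factor whenever we differentiate through y.

Set F(x, y) = (left side) − (right side), so the curve is F = 0. Differentiating each term of F:
  d/dx[√(x)] = 1/(2√(x))
  d/dx[8√(y)] = 4·y'/√(y)
  d/dx[-5] = 0

Collecting, the y'-free part is the partial derivative in x and the y' coefficient is the partial derivative in y:
  ∂F/∂x = 1/(2√(x))
  ∂F/∂y = 4/√(y)

so d/dx[F(x, y(x))] = ∂F/∂x + (∂F/∂y)·y' = 0. Rearranging,
  dy/dx = -(∂F/∂x)/(∂F/∂y) = -(1/(2√(x)))/(4/√(y)) = -√(y)/(8√(x))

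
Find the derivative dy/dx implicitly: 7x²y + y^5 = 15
Apply d/dx to both sides, remembering that y depends on x. Each occurrence of y therefore brings in a y' = dy/dx via the chain rule.

With F(x, y) equal to the left-hand side minus the right, differentiate F term by term:
  d/dx[7x^2y] = 7x^2·y' + 14xy
  d/dx[y^5] = 5y^4·y'
  d/dx[-15] = 0
Adding these up, d/dx[F] = 0 becomes
  (14xy) + (7x^2 + 5y^4)·y' = 0,
so isolating y',
  dy/dx = -(14xy)/(7x^2 + 5y^4) = -14xy/(7x^2 + 5y^4)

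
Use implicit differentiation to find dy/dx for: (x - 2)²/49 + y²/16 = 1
Differentiate the relation implicitly: treat y = y(x) and apply the chain rule, so every y-derivative picks up a y' = dy/dx factor.

With everything moved to the left-hand side, differentiate term by term:
  d/dx[y^2/16] = y·y'/8
  d/dx[(x - 2)^2/49] = 2x/49 - 4/49
  d/dx[-1] = 0

Separating the contributions that come from x directly and those that come through y:
  without y':      2x/49 - 4/49
  multiplying y':  y/8

so (2x/49 - 4/49) + (y/8)·y' = 0, and therefore
  dy/dx = -(2x/49 - 4/49)/(y/8)
        = -(2(x - 2)/49)/(y/8) = 16(2 - x)/(49y)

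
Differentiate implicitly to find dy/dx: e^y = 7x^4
Take d/dx of both sides. Since y is implicitly a function of x, the chain rule attaches a y' = dy/dx factor whenever we differentiate through y.

Set F(x, y) = (left side) − (right side), so the curve is F = 0. Differentiating each term of F:
  d/dx[-7x^4] = -28x^3
  d/dx[e^(y)] = y'·e^(y)

Collecting, the y'-free part is the partial derivative in x and the y' coefficient is the partial derivative in y:
  ∂F/∂x = -28x^3
  ∂F/∂y = e^(y)

so d/dx[F(x, y(x))] = ∂F/∂x + (∂F/∂y)·y' = 0. Rearranging,
  dy/dx = -(∂F/∂x)/(∂F/∂y) = -(-28x^3)/(e^(y)) = 28x^3e^(-y)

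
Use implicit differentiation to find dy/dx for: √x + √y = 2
Take d/dx of both sides. Since y is implicitly a function of x, the chain rule attaches a y' = dy/dx factor whenever we differentiate through y.

Set F(x, y) = (left side) − (right side), so the curve is F = 0. Differentiating each term of F:
  d/dx[√(x)] = 1/(2√(x))
  d/dx[√(y)] = y'/(2√(y))
  d/dx[-2] = 0

Collecting, the y'-free part is the partial derivative in x and the y' coefficient is the partial derivative in y:
  ∂F/∂x = 1/(2√(x))
  ∂F/∂y = 1/(2√(y))

so d/dx[F(x, y(x))] = ∂F/∂x + (∂F/∂y)·y' = 0. Rearranging,
  dy/dx = -(∂F/∂x)/(∂F/∂y) = -(1/(2√(x)))/(1/(2√(y))) = -√(y)/√(x)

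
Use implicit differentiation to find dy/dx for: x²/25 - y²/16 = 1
Differentiate both sides with respect to x, treating y as y(x). By the chain rule, any term containing y contributes a factor of y' = dy/dx when we differentiate it.

Move every term to one side and write the relation as F(x, y) = 0. Term by term,
  d/dx[x^2/25] = 2x/25
  d/dx[-y^2/16] = -y·y'/8
  d/dx[-1] = 0

The pieces without y' make up ∂F/∂x and the coefficient of y' is ∂F/∂y:
  ∂F/∂x = 2x/25,
  ∂F/∂y = -y/8.

Since d/dx[F] = ∂F/∂x + (∂F/∂y)·y' = 0, solve for y':
  (∂F/∂y)·y' = -∂F/∂x
  dy/dx = -(∂F/∂x)/(∂F/∂y) = -(2x/25)/(-y/8) = 16x/(25y)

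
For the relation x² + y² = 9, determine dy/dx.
Differentiate the relation implicitly: treat y = y(x) and apply the chain rule, so every y-derivative picks up a y' = dy/dx factor.

With everything moved to the left-hand side, differentiate term by term:
  d/dx[x^2] = 2x
  d/dx[y^2] = 2y·y'
  d/dx[-9] = 0

Separating the contributions that come from x directly and those that come through y:
  without y':      2x
  multiplying y':  2y

so (2x) + (2y)·y' = 0, and therefore
  dy/dx = -(2x)/(2y) = -x/y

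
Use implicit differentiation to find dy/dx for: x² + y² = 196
Differentiate the relation implicitly: treat y = y(x) and apply the chain rule, so every y-derivative picks up a y' = dy/dx factor.

With everything moved to the left-hand side, differentiate term by term:
  d/dx[x^2] = 2x
  d/dx[y^2] = 2y·y'
  d/dx[-196] = 0

Separating the contributions that come from x directly and those that come through y:
  without y':      2x
  multiplying y':  2y

so (2x) + (2y)·y' = 0, and therefore
  dy/dx = -(2x)/(2y) = -x/y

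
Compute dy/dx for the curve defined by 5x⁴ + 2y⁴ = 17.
Take d/dx of both sides. Since y is implicitly a function of x, the chain rule attaches a y' = dy/dx factor whenever we differentiate through y.

Set F(x, y) = (left side) − (right side), so the curve is F = 0. Differentiating each term of F:
  d/dx[5x^4] = 20x^3
  d/dx[2y^4] = 8y^3·y'
  d/dx[-17] = 0

Collecting, the y'-free part is the partial derivative in x and the y' coefficient is the partial derivative in y:
  ∂F/∂x = 20x^3
  ∂F/∂y = 8y^3

so d/dx[F(x, y(x))] = ∂F/∂x + (∂F/∂y)·y' = 0. Rearranging,
  dy/dx = -(∂F/∂x)/(∂F/∂y) = -(20x^3)/(8y^3) = -5x^3/(2y^3)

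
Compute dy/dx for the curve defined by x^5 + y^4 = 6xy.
Take d/dx of both sides. Since y is implicitly a function of x, the chain rule attaches a y' = dy/dx factor whenever we differentiate through y.

Set F(x, y) = (left side) − (right side), so the curve is F = 0. Differentiating each term of F:
  d/dx[x^5] = 5x^4
  d/dx[-6xy] = -6x·y' - 6y
  d/dx[y^4] = 4y^3·y'

Collecting, the y'-free part is the partial derivative in x and the y' coefficient is the partial derivative in y:
  ∂F/∂x = 5x^4 - 6y
  ∂F/∂y = -6x + 4y^3

so d/dx[F(x, y(x))] = ∂F/∂x + (∂F/∂y)·y' = 0. Rearranging,
  dy/dx = -(∂F/∂x)/(∂F/∂y) = -(5x^4 - 6y)/(-6x + 4y^3) = (5x^4 - 6y)/(2(3x - 2y^3))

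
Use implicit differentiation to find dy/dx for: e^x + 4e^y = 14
Differentiate both sides with respect to x, treating y as y(x). By the chain rule, any term containing y contributes a factor of y' = dy/dx when we differentiate it.

Move every term to one side and write the relation as F(x, y) = 0. Term by term,
  d/dx[e^(x)] = e^(x)
  d/dx[4e^(y)] = 4·y'·e^(y)
  d/dx[-14] = 0

The pieces without y' make up ∂F/∂x and the coefficient of y' is ∂F/∂y:
  ∂F/∂x = e^(x),
  ∂F/∂y = 4e^(y).

Since d/dx[F] = ∂F/∂x + (∂F/∂y)·y' = 0, solve for y':
  (∂F/∂y)·y' = -∂F/∂x
  dy/dx = -(∂F/∂x)/(∂F/∂y) = -(e^(x))/(4e^(y)) = -e^(x - y)/4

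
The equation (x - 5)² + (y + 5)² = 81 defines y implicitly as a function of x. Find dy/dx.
Take d/dx of both sides. Since y is implicitly a function of x, the chain rule attaches a y' = dy/dx factor whenever we differentiate through y.

Set F(x, y) = (left side) − (right side), so the curve is F = 0. Differentiating each term of F:
  d/dx[(x - 5)^2] = 2x - 10
  d/dx[(y + 5)^2] = 2·y'(y + 5)
  d/dx[-81] = 0

Collecting, the y'-free part is the partial derivative in x and the y' coefficient is the partial derivative in y:
  ∂F/∂x = 2x - 10
  ∂F/∂y = 2y + 10

so d/dx[F(x, y(x))] = ∂F/∂x + (∂F/∂y)·y' = 0. Rearranging,
  dy/dx = -(∂F/∂x)/(∂F/∂y) = -(2x - 10)/(2y + 10) = (5 - x)/(y + 5)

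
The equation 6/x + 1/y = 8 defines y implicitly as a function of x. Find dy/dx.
Differentiate both sides with respect to x, treating y as y(x). By the chain rule, any term containing y contributes a factor of y' = dy/dx when we differentiate it.

Move every term to one side and write the relation as F(x, y) = 0. Term by term,
  d/dx[1/y] = -y'/y^2
  d/dx[6/x] = -6/x^2
  d/dx[-8] = 0

The pieces without y' make up ∂F/∂x and the coefficient of y' is ∂F/∂y:
  ∂F/∂x = -6/x^2,
  ∂F/∂y = -1/y^2.

Since d/dx[F] = ∂F/∂x + (∂F/∂y)·y' = 0, solve for y':
  (∂F/∂y)·y' = -∂F/∂x
  dy/dx = -(∂F/∂x)/(∂F/∂y) = -(-6/x^2)/(-1/y^2) = -6y^2/x^2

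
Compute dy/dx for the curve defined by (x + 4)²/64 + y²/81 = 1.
Apply d/dx to both sides, remembering that y depends on x. Each occurrence of y therefore brings in a y' = dy/dx via the chain rule.

With F(x, y) equal to the left-hand side minus the right, differentiate F term by term:
  d/dx[y^2/81] = 2y·y'/81
  d/dx[(x + 4)^2/64] = x/32 + 1/8
  d/dx[-1] = 0
Adding these up, d/dx[F] = 0 becomes
  (x/32 + 1/8) + (2y/81)·y' = 0,
so isolating y',
  dy/dx = -(x/32 + 1/8)/(2y/81)
        = -((x + 4)/32)/(2y/81) = 81(-x - 4)/(64y)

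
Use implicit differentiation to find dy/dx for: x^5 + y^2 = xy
Take d/dx of both sides. Since y is implicitly a function of x, the chain rule attaches a y' = dy/dx factor whenever we differentiate through y.

Set F(x, y) = (left side) − (right side), so the curve is F = 0. Differentiating each term of F:
  d/dx[x^5] = 5x^4
  d/dx[-xy] = -x·y' - y
  d/dx[y^2] = 2y·y'

Collecting, the y'-free part is the partial derivative in x and the y' coefficient is the partial derivative in y:
  ∂F/∂x = 5x^4 - y
  ∂F/∂y = -x + 2y

so d/dx[F(x, y(x))] = ∂F/∂x + (∂F/∂y)·y' = 0. Rearranging,
  dy/dx = -(∂F/∂x)/(∂F/∂y) = -(5x^4 - y)/(-x + 2y) = (5x^4 - y)/(x - 2y)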